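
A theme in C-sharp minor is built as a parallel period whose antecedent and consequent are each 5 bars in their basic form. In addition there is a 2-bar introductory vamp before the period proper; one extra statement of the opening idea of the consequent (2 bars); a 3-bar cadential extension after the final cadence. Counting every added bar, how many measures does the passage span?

Basic parallel period: 5 + 5 = 10 bars.
10 (basic form) + 2 (introduction) + 2 (extra statement) + 3 (cadential extension) = 17.

17 measures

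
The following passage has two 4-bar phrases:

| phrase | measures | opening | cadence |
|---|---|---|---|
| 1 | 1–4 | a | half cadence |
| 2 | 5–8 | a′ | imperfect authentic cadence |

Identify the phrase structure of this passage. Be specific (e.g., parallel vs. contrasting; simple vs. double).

Phrase 1 ends with a half cadence (weaker) and phrase 2 with an imperfect authentic cadence (stronger): antecedent + consequent = a period.
The two phrases open with the same material (a / a′), so the period is parallel.

parallel period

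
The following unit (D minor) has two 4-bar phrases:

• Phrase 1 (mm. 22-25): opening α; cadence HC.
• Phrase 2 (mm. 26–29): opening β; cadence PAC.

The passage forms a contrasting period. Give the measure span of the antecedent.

measures 22–25

The phrase ending with the weaker cadence (half cadence) is the antecedent; the one ending more conclusively (perfect authentic cadence) is the consequent. The antecedent is measures 22–25.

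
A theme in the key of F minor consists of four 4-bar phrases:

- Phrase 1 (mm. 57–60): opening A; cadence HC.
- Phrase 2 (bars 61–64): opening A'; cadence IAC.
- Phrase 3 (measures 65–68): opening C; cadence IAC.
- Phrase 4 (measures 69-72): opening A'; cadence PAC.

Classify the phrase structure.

contrasting double period

Four phrases in two halves: the first half (mm. 57–64) ends with an imperfect authentic cadence, the second (measures 65-72) with a perfect authentic cadence — a large antecedent–consequent pair, i.e. a double period.
Phrase 3 begins with different material from phrase 1, making it contrasting.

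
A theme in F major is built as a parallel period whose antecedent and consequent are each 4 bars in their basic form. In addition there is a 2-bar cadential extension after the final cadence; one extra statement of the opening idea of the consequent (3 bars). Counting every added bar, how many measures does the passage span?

Basic parallel period: 4 + 4 = 8 bars.
8 (basic form) + 2 (cadential extension) + 3 (extra statement) = 13.

13 measures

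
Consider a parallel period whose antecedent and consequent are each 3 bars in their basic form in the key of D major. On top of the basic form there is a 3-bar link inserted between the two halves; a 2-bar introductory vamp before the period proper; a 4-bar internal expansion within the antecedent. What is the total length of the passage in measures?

Basic parallel period: 3 + 3 = 6 bars.
6 (basic form) + 3 (link) + 2 (introduction) + 4 (internal expansion) = 15.

15 measures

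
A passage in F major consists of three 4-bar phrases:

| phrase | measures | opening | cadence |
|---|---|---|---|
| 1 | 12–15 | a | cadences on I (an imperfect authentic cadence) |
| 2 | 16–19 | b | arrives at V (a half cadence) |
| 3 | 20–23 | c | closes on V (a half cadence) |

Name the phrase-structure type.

phrase group

The final phrase closes with a half cadence, which is not stronger than the preceding half cadence; the 3 phrases lack an overall antecedent–consequent design and so form a phrase group.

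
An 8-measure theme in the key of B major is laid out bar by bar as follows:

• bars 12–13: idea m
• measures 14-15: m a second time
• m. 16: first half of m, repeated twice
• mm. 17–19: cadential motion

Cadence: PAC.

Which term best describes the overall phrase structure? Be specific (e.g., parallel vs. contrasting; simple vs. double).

sentence

Basic idea (mm. 12–13) + its repetition (measures 14-15) form the presentation; fragmentation and cadence (measures 16–19) form the continuation — the 8-bar whole is a sentence.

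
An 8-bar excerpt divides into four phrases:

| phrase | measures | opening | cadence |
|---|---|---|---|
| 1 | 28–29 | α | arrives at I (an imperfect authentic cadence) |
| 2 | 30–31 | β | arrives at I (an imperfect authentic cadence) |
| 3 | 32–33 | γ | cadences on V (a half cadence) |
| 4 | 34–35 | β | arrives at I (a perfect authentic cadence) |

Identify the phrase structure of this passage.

Four phrases in two halves: the first half (bars 28–31) ends with an imperfect authentic cadence, the second (mm. 32–35) with a perfect authentic cadence — a large antecedent–consequent pair, i.e. a double period.
Phrase 3 begins with different material from phrase 1, making it contrasting.

contrasting double period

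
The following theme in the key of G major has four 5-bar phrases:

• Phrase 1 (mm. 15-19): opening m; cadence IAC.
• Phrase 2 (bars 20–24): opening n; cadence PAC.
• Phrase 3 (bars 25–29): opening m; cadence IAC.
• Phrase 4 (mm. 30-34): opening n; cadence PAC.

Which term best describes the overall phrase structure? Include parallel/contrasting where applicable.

repeated period

The cadence pattern IAC–PAC–IAC–PAC is weak–strong twice, and phrases 3–4 restate phrases 1–2: a period heard twice, not a double period (which would end weakly at phrase 2).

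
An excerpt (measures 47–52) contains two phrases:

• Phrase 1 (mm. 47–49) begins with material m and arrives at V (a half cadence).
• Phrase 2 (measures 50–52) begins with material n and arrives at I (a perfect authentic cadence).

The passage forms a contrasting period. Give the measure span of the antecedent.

The phrase ending with the weaker cadence (half cadence) is the antecedent; the one ending more conclusively (perfect authentic cadence) is the consequent. The antecedent is measures 47–49.

measures 47–49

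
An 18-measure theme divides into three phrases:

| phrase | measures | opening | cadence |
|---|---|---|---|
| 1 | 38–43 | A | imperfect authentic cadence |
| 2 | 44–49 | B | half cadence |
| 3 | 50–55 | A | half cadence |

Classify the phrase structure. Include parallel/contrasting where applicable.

The final phrase closes with a half cadence, which is not stronger than the preceding half cadence; the 3 phrases lack an overall antecedent–consequent design and so form a phrase group.

phrase group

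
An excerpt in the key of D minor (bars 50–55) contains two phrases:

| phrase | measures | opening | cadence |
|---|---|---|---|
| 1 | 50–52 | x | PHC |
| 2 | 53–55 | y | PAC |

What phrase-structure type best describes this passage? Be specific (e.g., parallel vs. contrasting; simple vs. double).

contrasting period

Phrase 1 ends with a Phrygian half cadence (weaker) and phrase 2 with a perfect authentic cadence (stronger): antecedent + consequent = a period.
The two phrases open with different material (x / y), so the period is contrasting.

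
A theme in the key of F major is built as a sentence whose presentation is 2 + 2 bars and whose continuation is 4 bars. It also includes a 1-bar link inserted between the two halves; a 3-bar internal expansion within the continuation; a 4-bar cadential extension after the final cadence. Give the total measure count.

16 measures

Basic sentence: 2 + 2 + 4 = 8 bars.
8 (basic form) + 1 (link) + 3 (internal expansion) + 4 (cadential extension) = 16.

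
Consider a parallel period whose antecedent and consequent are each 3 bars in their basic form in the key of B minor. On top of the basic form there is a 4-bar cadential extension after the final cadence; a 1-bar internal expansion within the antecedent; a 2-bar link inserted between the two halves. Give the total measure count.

Basic parallel period: 3 + 3 = 6 bars.
6 (basic form) + 4 (cadential extension) + 1 (internal expansion) + 2 (link) = 13.

13 measures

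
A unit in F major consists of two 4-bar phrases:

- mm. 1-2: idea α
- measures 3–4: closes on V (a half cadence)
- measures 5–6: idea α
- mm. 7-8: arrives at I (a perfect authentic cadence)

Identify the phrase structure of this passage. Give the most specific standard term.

Phrase 1 ends with a half cadence (weaker) and phrase 2 with a perfect authentic cadence (stronger): antecedent + consequent = a period.
The two phrases open with the same material (α / α), so the period is parallel.

parallel period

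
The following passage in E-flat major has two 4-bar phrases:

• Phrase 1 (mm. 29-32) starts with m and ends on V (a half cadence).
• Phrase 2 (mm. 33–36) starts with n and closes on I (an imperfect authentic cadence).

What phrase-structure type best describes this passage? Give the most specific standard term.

contrasting period

Phrase 1 ends with a half cadence (weaker) and phrase 2 with an imperfect authentic cadence (stronger): antecedent + consequent = a period.
The two phrases open with different material (m / n), so the period is contrasting.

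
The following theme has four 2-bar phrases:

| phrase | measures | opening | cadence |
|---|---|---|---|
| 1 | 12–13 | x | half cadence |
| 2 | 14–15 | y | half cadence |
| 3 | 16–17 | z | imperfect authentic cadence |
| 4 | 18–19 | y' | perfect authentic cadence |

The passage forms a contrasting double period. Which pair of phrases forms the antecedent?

In a double period the first pair of phrases (ending half cadence) is the large antecedent and the second pair (ending perfect authentic cadence) is the large consequent; the antecedent is phrases 1 and 2.

phrases 1 and 2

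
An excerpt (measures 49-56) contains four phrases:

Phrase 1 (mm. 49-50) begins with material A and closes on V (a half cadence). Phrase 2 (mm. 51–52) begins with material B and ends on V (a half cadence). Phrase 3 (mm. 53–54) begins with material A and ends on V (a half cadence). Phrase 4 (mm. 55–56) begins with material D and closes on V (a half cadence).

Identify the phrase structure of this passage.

phrase group

Phrase 4 ends with a half cadence, no stronger than phrase 2's half cadence, so the four phrases do not form a double period; nor do phrases 3–4 duplicate 1–2, so it is not a repeated period. With no phrase reaching a conclusive cadence, the passage is a phrase group.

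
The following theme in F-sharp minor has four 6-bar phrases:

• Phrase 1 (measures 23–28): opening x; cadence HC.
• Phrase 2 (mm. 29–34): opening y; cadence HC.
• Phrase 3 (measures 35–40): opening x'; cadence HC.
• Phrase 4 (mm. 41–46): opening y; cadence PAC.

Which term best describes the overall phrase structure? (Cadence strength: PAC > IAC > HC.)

Four phrases in two halves: the first half (mm. 23-34) ends with a half cadence, the second (mm. 35-46) with a perfect authentic cadence — a large antecedent–consequent pair, i.e. a double period.
Phrase 3 begins with the same material as phrase 1, making it parallel.

parallel double period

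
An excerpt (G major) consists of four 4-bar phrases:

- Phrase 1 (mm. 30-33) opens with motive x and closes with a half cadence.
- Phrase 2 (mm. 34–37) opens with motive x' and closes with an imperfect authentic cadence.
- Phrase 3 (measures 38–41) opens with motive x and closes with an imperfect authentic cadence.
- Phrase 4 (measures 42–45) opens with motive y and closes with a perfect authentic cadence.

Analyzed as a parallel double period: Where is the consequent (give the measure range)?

measures 38–45

In a double period the four phrases pair into a large antecedent (phrases 1–2, ending imperfect authentic cadence) and a large consequent (phrases 3–4, ending perfect authentic cadence). The consequent spans mm. 38-45.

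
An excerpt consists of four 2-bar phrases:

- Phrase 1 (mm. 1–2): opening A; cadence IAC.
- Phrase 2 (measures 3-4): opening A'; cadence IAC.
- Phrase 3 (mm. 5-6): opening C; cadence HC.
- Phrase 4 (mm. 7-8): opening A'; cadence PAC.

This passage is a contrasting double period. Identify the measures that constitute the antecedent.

In a double period the four phrases pair into a large antecedent (phrases 1–2, ending imperfect authentic cadence) and a large consequent (phrases 3–4, ending perfect authentic cadence). The antecedent spans mm. 1–4.

measures 1–4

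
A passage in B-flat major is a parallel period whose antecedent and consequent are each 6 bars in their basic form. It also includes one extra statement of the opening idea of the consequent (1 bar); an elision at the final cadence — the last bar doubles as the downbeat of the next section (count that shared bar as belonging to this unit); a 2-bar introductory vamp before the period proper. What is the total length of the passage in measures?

Basic parallel period: 6 + 6 = 12 bars.
12 (basic form) + 1 (extra statement) + 2 (introduction) = 15.
The elision shares a bar with the next section but does not change this unit's count.

15 measures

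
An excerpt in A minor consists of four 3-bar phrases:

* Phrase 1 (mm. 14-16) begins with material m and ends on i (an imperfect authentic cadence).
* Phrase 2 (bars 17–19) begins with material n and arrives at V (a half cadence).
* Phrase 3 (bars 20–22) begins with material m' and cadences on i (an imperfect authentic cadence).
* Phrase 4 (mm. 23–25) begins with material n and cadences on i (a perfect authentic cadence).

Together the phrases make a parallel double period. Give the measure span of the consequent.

In a double period the first pair of phrases (ending half cadence) is the large antecedent and the second pair (ending perfect authentic cadence) is the large consequent; the consequent is measures 20–25.

measures 20–25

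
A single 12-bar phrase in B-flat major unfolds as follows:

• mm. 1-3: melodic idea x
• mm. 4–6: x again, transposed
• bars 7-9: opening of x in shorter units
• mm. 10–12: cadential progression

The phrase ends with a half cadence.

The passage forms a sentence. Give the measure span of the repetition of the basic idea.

The presentation of a sentence is the basic idea (mm. 1–3) plus its repetition (mm. 4-6); the repetition of the basic idea is therefore measures 4–6.

measures 4–6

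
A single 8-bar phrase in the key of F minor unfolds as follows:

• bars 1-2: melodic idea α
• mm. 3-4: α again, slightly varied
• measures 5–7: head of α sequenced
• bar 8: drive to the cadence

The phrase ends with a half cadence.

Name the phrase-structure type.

Basic idea (mm. 1–2) + its repetition (bars 3–4) form the presentation; fragmentation and cadence (mm. 5-8) form the continuation — the 8-bar whole is a sentence.

sentence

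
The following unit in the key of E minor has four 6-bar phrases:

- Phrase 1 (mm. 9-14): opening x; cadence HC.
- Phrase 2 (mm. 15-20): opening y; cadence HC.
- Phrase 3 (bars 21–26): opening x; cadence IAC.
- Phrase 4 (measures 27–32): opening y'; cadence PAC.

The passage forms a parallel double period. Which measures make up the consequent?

In a double period the four phrases pair into a large antecedent (phrases 1–2, ending half cadence) and a large consequent (phrases 3–4, ending perfect authentic cadence). The consequent spans mm. 21–32.

measures 21–32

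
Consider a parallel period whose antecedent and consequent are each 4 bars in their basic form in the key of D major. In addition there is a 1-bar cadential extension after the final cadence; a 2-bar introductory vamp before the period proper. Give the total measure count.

Basic parallel period: 4 + 4 = 8 bars.
8 (basic form) + 1 (cadential extension) + 2 (introduction) = 11.

11 measures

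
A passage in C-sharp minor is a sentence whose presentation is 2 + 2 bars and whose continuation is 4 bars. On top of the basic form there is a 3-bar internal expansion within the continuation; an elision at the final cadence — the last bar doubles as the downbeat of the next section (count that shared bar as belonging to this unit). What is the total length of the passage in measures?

11 measures

Basic sentence: 2 + 2 + 4 = 8 bars.
8 (basic form) + 3 (internal expansion) = 11.
The elision shares a bar with the next section but does not change this unit's count.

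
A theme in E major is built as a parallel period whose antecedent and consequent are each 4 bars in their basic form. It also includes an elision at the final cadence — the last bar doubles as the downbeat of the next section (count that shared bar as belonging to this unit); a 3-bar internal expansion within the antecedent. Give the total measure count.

11 measures

Basic parallel period: 4 + 4 = 8 bars.
8 (basic form) + 3 (internal expansion) = 11.
The elision shares a bar with the next section but does not change this unit's count.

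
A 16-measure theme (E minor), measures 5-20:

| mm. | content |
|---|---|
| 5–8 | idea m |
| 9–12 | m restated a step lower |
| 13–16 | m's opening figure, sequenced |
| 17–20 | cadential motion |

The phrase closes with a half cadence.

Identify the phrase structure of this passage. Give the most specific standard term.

Basic idea (bars 5-8) + its repetition (mm. 9-12) form the presentation; fragmentation and cadence (mm. 13–20) form the continuation — the 16-bar whole is a sentence.

sentence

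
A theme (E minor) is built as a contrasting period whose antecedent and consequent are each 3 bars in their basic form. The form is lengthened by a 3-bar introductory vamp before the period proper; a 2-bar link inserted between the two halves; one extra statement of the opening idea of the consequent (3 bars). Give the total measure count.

Basic contrasting period: 3 + 3 = 6 bars.
6 (basic form) + 3 (introduction) + 2 (link) + 3 (extra statement) = 14.

14 measures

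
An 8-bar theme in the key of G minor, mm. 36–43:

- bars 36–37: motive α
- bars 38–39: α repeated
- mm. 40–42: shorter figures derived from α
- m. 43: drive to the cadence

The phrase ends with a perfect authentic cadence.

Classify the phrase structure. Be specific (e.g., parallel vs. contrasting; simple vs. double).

sentence

Basic idea (mm. 36–37) + its repetition (bars 38–39) form the presentation; fragmentation and cadence (mm. 40–43) form the continuation — the 8-bar whole is a sentence.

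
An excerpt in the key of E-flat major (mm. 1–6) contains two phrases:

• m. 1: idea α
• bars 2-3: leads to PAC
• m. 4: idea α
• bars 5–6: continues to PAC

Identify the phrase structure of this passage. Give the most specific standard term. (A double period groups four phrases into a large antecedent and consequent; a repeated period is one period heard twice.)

Both phrases have the same opening (α) and the same cadence (perfect authentic cadence): the second is a restatement, not a consequent, so this is a repeated phrase rather than a period.

repeated phrase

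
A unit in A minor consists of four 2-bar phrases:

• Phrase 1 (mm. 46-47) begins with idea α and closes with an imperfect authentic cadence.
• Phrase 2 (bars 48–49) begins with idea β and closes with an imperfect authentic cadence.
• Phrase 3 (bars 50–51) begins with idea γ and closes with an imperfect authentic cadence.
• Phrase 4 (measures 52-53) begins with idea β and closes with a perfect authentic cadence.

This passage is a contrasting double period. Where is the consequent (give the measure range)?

In a double period the four phrases pair into a large antecedent (phrases 1–2, ending imperfect authentic cadence) and a large consequent (phrases 3–4, ending perfect authentic cadence). The consequent spans mm. 50–53.

measures 50–53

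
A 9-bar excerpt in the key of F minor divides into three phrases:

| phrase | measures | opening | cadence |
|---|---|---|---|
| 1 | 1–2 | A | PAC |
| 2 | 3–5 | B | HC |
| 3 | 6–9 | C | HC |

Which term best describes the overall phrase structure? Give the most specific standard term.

phrase group

The final phrase closes with a half cadence, which is not stronger than the preceding half cadence; the 3 phrases lack an overall antecedent–consequent design and so form a phrase group.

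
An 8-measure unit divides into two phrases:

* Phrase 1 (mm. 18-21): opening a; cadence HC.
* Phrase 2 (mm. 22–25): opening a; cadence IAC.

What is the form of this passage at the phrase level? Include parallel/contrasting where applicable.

Phrase 1 ends with a half cadence (weaker) and phrase 2 with an imperfect authentic cadence (stronger): antecedent + consequent = a period.
The two phrases open with the same material (a / a), so the period is parallel.

parallel period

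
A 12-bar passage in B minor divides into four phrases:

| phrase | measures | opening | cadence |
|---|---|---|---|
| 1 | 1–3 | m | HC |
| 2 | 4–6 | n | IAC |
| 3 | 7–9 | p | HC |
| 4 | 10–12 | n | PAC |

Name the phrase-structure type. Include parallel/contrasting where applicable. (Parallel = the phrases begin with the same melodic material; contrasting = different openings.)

contrasting double period

Four phrases in two halves: the first half (mm. 1-6) ends with an imperfect authentic cadence, the second (mm. 7-12) with a perfect authentic cadence — a large antecedent–consequent pair, i.e. a double period.
Phrase 3 begins with different material from phrase 1, making it contrasting.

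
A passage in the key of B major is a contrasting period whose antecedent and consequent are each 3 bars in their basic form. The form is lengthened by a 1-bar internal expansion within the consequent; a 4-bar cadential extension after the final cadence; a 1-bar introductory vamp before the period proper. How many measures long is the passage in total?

Basic contrasting period: 3 + 3 = 6 bars.
6 (basic form) + 1 (internal expansion) + 4 (cadential extension) + 1 (introduction) = 12.

12 measures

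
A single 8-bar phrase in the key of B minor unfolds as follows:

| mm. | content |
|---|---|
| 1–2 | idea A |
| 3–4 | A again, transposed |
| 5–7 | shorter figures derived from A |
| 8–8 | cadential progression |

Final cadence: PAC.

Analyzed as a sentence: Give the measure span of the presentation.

The presentation of a sentence is the basic idea (mm. 1-2) plus its repetition (bars 3–4); the presentation is therefore bars 1-4.

measures 1–4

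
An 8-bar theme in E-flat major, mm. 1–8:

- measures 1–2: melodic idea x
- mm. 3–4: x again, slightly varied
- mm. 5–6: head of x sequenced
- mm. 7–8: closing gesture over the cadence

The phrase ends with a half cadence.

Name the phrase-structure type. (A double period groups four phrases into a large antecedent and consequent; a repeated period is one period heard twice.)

sentence

Basic idea (bars 1–2) + its repetition (measures 3-4) form the presentation; fragmentation and cadence (measures 5–8) form the continuation — the 8-bar whole is a sentence.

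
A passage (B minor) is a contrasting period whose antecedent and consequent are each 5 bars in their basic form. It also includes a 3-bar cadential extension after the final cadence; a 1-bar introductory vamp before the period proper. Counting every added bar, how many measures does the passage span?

Basic contrasting period: 5 + 5 = 10 bars.
10 (basic form) + 3 (cadential extension) + 1 (introduction) = 14.

14 measures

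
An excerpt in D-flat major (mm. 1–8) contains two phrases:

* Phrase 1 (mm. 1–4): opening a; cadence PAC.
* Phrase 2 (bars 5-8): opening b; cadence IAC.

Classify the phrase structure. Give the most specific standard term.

The second phrase closes with an imperfect authentic cadence, which is not stronger than the first phrase's perfect authentic cadence; without a weak→strong cadential pair there is no antecedent–consequent relationship, so this is a phrase group rather than a period.

phrase group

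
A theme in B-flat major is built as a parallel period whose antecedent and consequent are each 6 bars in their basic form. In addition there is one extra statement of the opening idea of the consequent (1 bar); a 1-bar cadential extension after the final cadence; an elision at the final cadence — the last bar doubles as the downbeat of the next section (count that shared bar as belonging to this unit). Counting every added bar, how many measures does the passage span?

14 measures

Basic parallel period: 6 + 6 = 12 bars.
12 (basic form) + 1 (extra statement) + 1 (cadential extension) = 14.
The elision shares a bar with the next section but does not change this unit's count.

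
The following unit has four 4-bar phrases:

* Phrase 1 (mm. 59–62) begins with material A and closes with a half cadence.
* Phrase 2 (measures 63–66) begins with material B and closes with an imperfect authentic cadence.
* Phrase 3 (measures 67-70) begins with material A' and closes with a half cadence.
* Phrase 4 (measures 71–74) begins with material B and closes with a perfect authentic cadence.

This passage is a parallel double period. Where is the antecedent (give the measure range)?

measures 59–66

In a double period the four phrases pair into a large antecedent (phrases 1–2, ending imperfect authentic cadence) and a large consequent (phrases 3–4, ending perfect authentic cadence). The antecedent spans measures 59–66.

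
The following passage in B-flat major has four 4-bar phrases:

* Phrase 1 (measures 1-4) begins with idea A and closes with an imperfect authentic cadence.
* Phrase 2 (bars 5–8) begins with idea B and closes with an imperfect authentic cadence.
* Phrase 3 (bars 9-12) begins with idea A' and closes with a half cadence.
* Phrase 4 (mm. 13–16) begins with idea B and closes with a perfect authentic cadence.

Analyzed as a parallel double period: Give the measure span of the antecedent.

measures 1–8

In a double period the four phrases pair into a large antecedent (phrases 1–2, ending imperfect authentic cadence) and a large consequent (phrases 3–4, ending perfect authentic cadence). The antecedent spans bars 1–8.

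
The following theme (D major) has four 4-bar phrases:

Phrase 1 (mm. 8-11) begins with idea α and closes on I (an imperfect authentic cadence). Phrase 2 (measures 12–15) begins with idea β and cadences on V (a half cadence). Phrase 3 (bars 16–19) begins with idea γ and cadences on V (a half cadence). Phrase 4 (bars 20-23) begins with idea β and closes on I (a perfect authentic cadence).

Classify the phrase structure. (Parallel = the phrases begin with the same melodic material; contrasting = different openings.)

Four phrases in two halves: the first half (measures 8-15) ends with a half cadence, the second (bars 16-23) with a perfect authentic cadence — a large antecedent–consequent pair, i.e. a double period.
Phrase 3 begins with different material from phrase 1, making it contrasting.

contrasting double period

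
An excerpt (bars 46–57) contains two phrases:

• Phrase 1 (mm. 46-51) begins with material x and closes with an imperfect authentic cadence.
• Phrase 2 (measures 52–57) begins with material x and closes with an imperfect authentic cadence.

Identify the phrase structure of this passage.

Both phrases have the same opening (x) and the same cadence (imperfect authentic cadence): the second is a restatement, not a consequent, so this is a repeated phrase rather than a period.

repeated phrase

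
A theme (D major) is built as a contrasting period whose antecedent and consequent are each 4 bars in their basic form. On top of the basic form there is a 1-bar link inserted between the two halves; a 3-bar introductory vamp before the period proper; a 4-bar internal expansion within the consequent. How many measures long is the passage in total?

Basic contrasting period: 4 + 4 = 8 bars.
8 (basic form) + 1 (link) + 3 (introduction) + 4 (internal expansion) = 16.

16 measures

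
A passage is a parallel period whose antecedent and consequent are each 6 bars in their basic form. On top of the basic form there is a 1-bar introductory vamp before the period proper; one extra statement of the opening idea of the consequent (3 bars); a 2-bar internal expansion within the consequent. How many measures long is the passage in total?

Basic parallel period: 6 + 6 = 12 bars.
12 (basic form) + 1 (introduction) + 3 (extra statement) + 2 (internal expansion) = 18.

18 measures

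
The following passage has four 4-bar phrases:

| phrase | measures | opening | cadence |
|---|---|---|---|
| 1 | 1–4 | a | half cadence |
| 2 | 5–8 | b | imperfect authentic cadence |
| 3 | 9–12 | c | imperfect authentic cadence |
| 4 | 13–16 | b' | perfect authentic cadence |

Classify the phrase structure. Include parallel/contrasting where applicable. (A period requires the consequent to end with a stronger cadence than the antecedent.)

contrasting double period

Four phrases in two halves: the first half (mm. 1–8) ends with an imperfect authentic cadence, the second (bars 9–16) with a perfect authentic cadence — a large antecedent–consequent pair, i.e. a double period.
Phrase 3 begins with different material from phrase 1, making it contrasting.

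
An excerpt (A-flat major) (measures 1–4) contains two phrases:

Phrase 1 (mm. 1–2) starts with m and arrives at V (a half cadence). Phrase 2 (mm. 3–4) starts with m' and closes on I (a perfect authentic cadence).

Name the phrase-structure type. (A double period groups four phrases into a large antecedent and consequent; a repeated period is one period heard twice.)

Phrase 1 ends with a half cadence (weaker) and phrase 2 with a perfect authentic cadence (stronger): antecedent + consequent = a period.
The two phrases open with the same material (m / m'), so the period is parallel.

parallel period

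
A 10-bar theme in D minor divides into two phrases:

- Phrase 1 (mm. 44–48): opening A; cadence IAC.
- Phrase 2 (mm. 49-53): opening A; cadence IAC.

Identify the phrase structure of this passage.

repeated phrase

Both phrases have the same opening (A) and the same cadence (imperfect authentic cadence): the second is a restatement, not a consequent, so this is a repeated phrase rather than a period.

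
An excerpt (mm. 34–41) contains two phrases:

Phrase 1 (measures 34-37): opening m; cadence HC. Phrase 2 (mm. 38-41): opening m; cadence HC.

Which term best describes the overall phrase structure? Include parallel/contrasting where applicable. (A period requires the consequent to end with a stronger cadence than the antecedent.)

repeated phrase

Both phrases have the same opening (m) and the same cadence (half cadence): the second is a restatement, not a consequent, so this is a repeated phrase rather than a period.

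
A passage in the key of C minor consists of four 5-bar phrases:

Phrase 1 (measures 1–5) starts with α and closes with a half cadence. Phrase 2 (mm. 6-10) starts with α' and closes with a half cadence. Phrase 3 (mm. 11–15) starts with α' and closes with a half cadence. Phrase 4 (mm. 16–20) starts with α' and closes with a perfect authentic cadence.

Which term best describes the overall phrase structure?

Four phrases in two halves: the first half (mm. 1-10) ends with a half cadence, the second (mm. 11–20) with a perfect authentic cadence — a large antecedent–consequent pair, i.e. a double period.
Phrase 3 begins with the same material as phrase 1, making it parallel.

parallel double period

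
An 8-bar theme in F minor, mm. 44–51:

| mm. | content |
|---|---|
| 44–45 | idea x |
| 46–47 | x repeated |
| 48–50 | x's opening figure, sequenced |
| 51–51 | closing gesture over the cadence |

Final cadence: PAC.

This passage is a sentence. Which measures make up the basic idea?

The presentation of a sentence is the basic idea (measures 44–45) plus its repetition (mm. 46-47); the basic idea is therefore measures 44–45.

measures 44–45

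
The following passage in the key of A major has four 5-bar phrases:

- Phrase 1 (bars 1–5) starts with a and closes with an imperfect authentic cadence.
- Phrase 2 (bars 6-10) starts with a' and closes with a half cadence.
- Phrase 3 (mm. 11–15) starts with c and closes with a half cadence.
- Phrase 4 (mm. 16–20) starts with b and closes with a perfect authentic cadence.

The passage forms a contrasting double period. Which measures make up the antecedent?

measures 1–10

In a double period the first pair of phrases (ending half cadence) is the large antecedent and the second pair (ending perfect authentic cadence) is the large consequent; the antecedent is measures 1–10.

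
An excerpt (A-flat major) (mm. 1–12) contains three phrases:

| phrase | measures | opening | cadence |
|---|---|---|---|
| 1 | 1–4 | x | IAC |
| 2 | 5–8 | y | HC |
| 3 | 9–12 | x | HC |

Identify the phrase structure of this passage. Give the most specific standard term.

phrase group

The final phrase closes with a half cadence, which is not stronger than the preceding half cadence; the 3 phrases lack an overall antecedent–consequent design and so form a phrase group.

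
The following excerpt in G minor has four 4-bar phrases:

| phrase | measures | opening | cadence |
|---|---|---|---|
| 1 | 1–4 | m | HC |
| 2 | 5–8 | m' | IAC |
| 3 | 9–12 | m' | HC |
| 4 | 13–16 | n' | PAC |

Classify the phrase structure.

parallel double period

Four phrases in two halves: the first half (measures 1–8) ends with an imperfect authentic cadence, the second (mm. 9–16) with a perfect authentic cadence — a large antecedent–consequent pair, i.e. a double period.
Phrase 3 begins with the same material as phrase 1, making it parallel.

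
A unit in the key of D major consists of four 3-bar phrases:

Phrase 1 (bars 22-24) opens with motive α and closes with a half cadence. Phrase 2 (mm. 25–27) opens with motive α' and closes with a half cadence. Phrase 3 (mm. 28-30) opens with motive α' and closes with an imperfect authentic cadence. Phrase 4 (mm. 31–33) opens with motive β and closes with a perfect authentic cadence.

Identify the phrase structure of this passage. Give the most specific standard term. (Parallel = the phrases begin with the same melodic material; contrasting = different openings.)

parallel double period

Four phrases in two halves: the first half (measures 22-27) ends with a half cadence, the second (measures 28–33) with a perfect authentic cadence — a large antecedent–consequent pair, i.e. a double period.
Phrase 3 begins with the same material as phrase 1, making it parallel.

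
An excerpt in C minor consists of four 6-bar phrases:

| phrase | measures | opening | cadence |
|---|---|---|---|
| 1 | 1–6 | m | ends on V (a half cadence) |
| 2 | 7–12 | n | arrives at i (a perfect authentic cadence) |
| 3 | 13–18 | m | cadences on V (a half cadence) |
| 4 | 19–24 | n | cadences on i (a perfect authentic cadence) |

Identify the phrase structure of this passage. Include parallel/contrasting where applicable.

repeated period

The cadence pattern HC–PAC–HC–PAC is weak–strong twice, and phrases 3–4 restate phrases 1–2: a period heard twice, not a double period (which would end weakly at phrase 2).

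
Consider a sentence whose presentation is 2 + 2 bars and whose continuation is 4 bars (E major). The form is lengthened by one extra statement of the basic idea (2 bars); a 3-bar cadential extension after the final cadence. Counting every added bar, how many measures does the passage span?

13 measures

Basic sentence: 2 + 2 + 4 = 8 bars.
8 (basic form) + 2 (extra statement) + 3 (cadential extension) = 13.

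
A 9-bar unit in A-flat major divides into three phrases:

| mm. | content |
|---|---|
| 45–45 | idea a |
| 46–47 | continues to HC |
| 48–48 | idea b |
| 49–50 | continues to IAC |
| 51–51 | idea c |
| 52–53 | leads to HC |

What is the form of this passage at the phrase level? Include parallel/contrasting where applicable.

The final phrase closes with a half cadence, which is not stronger than the preceding imperfect authentic cadence; the 3 phrases lack an overall antecedent–consequent design and so form a phrase group.

phrase group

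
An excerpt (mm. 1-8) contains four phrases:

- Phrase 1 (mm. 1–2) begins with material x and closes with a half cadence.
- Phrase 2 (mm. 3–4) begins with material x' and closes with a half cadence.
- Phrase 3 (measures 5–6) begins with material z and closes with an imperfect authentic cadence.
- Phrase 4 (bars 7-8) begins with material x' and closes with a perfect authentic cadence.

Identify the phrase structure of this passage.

contrasting double period

Four phrases in two halves: the first half (bars 1–4) ends with a half cadence, the second (bars 5–8) with a perfect authentic cadence — a large antecedent–consequent pair, i.e. a double period.
Phrase 3 begins with different material from phrase 1, making it contrasting.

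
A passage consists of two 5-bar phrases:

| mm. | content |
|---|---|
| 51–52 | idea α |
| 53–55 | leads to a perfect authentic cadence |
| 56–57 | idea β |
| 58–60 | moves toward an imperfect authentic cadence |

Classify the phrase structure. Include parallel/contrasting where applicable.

The second phrase closes with an imperfect authentic cadence, which is not stronger than the first phrase's perfect authentic cadence; without a weak→strong cadential pair there is no antecedent–consequent relationship, so this is a phrase group rather than a period.

phrase group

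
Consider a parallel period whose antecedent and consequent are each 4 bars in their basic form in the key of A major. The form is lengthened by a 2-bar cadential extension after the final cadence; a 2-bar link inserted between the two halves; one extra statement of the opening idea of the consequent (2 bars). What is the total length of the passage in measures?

Basic parallel period: 4 + 4 = 8 bars.
8 (basic form) + 2 (cadential extension) + 2 (link) + 2 (extra statement) = 14.

14 measures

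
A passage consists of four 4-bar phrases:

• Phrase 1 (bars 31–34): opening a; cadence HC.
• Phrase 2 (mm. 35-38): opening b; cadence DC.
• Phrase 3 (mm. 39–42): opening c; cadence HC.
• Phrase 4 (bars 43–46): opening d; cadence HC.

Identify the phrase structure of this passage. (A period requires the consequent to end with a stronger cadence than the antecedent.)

Phrase 4 ends with a half cadence, no stronger than phrase 2's deceptive cadence, so the four phrases do not form a double period; nor do phrases 3–4 duplicate 1–2, so it is not a repeated period. With no phrase reaching a conclusive cadence, the passage is a phrase group.

phrase group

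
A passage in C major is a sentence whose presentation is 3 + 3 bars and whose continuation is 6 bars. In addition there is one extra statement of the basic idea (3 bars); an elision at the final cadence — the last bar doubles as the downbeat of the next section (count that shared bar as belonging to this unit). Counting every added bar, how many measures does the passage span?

Basic sentence: 3 + 3 + 6 = 12 bars.
12 (basic form) + 3 (extra statement) = 15.
The elision shares a bar with the next section but does not change this unit's count.

15 measures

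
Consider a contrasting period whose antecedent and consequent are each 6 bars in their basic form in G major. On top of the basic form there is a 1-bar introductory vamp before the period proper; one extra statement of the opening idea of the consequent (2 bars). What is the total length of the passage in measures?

15 measures

Basic contrasting period: 6 + 6 = 12 bars.
12 (basic form) + 1 (introduction) + 2 (extra statement) = 15.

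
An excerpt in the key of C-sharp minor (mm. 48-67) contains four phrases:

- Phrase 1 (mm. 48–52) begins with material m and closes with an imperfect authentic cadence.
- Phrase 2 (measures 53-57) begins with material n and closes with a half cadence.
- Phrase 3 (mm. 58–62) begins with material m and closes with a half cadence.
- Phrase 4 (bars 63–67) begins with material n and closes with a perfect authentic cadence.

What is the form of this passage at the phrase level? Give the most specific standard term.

parallel double period

Four phrases in two halves: the first half (bars 48–57) ends with a half cadence, the second (measures 58–67) with a perfect authentic cadence — a large antecedent–consequent pair, i.e. a double period.
Phrase 3 begins with the same material as phrase 1, making it parallel.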